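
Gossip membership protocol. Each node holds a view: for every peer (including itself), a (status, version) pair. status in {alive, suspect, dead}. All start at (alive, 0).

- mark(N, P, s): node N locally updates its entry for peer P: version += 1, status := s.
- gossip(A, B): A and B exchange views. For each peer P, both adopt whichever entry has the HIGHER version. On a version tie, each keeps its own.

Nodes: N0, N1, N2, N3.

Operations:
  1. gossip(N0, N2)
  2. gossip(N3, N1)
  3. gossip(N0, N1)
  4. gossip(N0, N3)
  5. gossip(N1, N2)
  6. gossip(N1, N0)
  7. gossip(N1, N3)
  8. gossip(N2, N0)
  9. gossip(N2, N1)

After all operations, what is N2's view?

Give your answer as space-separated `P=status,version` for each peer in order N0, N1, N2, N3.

Op 1: gossip N0<->N2 -> N0.N0=(alive,v0) N0.N1=(alive,v0) N0.N2=(alive,v0) N0.N3=(alive,v0) | N2.N0=(alive,v0) N2.N1=(alive,v0) N2.N2=(alive,v0) N2.N3=(alive,v0)
Op 2: gossip N3<->N1 -> N3.N0=(alive,v0) N3.N1=(alive,v0) N3.N2=(alive,v0) N3.N3=(alive,v0) | N1.N0=(alive,v0) N1.N1=(alive,v0) N1.N2=(alive,v0) N1.N3=(alive,v0)
Op 3: gossip N0<->N1 -> N0.N0=(alive,v0) N0.N1=(alive,v0) N0.N2=(alive,v0) N0.N3=(alive,v0) | N1.N0=(alive,v0) N1.N1=(alive,v0) N1.N2=(alive,v0) N1.N3=(alive,v0)
Op 4: gossip N0<->N3 -> N0.N0=(alive,v0) N0.N1=(alive,v0) N0.N2=(alive,v0) N0.N3=(alive,v0) | N3.N0=(alive,v0) N3.N1=(alive,v0) N3.N2=(alive,v0) N3.N3=(alive,v0)
Op 5: gossip N1<->N2 -> N1.N0=(alive,v0) N1.N1=(alive,v0) N1.N2=(alive,v0) N1.N3=(alive,v0) | N2.N0=(alive,v0) N2.N1=(alive,v0) N2.N2=(alive,v0) N2.N3=(alive,v0)
Op 6: gossip N1<->N0 -> N1.N0=(alive,v0) N1.N1=(alive,v0) N1.N2=(alive,v0) N1.N3=(alive,v0) | N0.N0=(alive,v0) N0.N1=(alive,v0) N0.N2=(alive,v0) N0.N3=(alive,v0)
Op 7: gossip N1<->N3 -> N1.N0=(alive,v0) N1.N1=(alive,v0) N1.N2=(alive,v0) N1.N3=(alive,v0) | N3.N0=(alive,v0) N3.N1=(alive,v0) N3.N2=(alive,v0) N3.N3=(alive,v0)
Op 8: gossip N2<->N0 -> N2.N0=(alive,v0) N2.N1=(alive,v0) N2.N2=(alive,v0) N2.N3=(alive,v0) | N0.N0=(alive,v0) N0.N1=(alive,v0) N0.N2=(alive,v0) N0.N3=(alive,v0)
Op 9: gossip N2<->N1 -> N2.N0=(alive,v0) N2.N1=(alive,v0) N2.N2=(alive,v0) N2.N3=(alive,v0) | N1.N0=(alive,v0) N1.N1=(alive,v0) N1.N2=(alive,v0) N1.N3=(alive,v0)

Answer: N0=alive,0 N1=alive,0 N2=alive,0 N3=alive,0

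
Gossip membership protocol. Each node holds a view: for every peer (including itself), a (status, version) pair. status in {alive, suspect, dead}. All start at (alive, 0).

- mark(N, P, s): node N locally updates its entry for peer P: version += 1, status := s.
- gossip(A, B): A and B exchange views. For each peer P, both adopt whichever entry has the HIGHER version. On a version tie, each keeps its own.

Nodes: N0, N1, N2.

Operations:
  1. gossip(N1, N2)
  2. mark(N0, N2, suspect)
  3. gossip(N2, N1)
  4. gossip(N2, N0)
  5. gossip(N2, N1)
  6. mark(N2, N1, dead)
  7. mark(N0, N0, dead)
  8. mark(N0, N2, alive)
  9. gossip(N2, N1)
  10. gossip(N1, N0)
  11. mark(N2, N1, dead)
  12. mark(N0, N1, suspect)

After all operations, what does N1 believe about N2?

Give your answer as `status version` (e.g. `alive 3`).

Answer: alive 2

Derivation:
Op 1: gossip N1<->N2 -> N1.N0=(alive,v0) N1.N1=(alive,v0) N1.N2=(alive,v0) | N2.N0=(alive,v0) N2.N1=(alive,v0) N2.N2=(alive,v0)
Op 2: N0 marks N2=suspect -> (suspect,v1)
Op 3: gossip N2<->N1 -> N2.N0=(alive,v0) N2.N1=(alive,v0) N2.N2=(alive,v0) | N1.N0=(alive,v0) N1.N1=(alive,v0) N1.N2=(alive,v0)
Op 4: gossip N2<->N0 -> N2.N0=(alive,v0) N2.N1=(alive,v0) N2.N2=(suspect,v1) | N0.N0=(alive,v0) N0.N1=(alive,v0) N0.N2=(suspect,v1)
Op 5: gossip N2<->N1 -> N2.N0=(alive,v0) N2.N1=(alive,v0) N2.N2=(suspect,v1) | N1.N0=(alive,v0) N1.N1=(alive,v0) N1.N2=(suspect,v1)
Op 6: N2 marks N1=dead -> (dead,v1)
Op 7: N0 marks N0=dead -> (dead,v1)
Op 8: N0 marks N2=alive -> (alive,v2)
Op 9: gossip N2<->N1 -> N2.N0=(alive,v0) N2.N1=(dead,v1) N2.N2=(suspect,v1) | N1.N0=(alive,v0) N1.N1=(dead,v1) N1.N2=(suspect,v1)
Op 10: gossip N1<->N0 -> N1.N0=(dead,v1) N1.N1=(dead,v1) N1.N2=(alive,v2) | N0.N0=(dead,v1) N0.N1=(dead,v1) N0.N2=(alive,v2)
Op 11: N2 marks N1=dead -> (dead,v2)
Op 12: N0 marks N1=suspect -> (suspect,v2)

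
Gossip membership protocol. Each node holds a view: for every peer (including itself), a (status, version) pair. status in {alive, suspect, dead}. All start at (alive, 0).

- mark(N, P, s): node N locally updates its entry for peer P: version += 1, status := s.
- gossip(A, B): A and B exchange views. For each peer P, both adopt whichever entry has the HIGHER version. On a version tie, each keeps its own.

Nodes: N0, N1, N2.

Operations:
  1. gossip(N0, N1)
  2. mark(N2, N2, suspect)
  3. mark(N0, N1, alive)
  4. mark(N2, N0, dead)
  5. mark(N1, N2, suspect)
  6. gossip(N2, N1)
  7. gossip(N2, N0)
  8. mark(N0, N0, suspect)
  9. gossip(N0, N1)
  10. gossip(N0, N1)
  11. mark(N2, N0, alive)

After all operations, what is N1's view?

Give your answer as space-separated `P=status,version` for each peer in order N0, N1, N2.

Answer: N0=suspect,2 N1=alive,1 N2=suspect,1

Derivation:
Op 1: gossip N0<->N1 -> N0.N0=(alive,v0) N0.N1=(alive,v0) N0.N2=(alive,v0) | N1.N0=(alive,v0) N1.N1=(alive,v0) N1.N2=(alive,v0)
Op 2: N2 marks N2=suspect -> (suspect,v1)
Op 3: N0 marks N1=alive -> (alive,v1)
Op 4: N2 marks N0=dead -> (dead,v1)
Op 5: N1 marks N2=suspect -> (suspect,v1)
Op 6: gossip N2<->N1 -> N2.N0=(dead,v1) N2.N1=(alive,v0) N2.N2=(suspect,v1) | N1.N0=(dead,v1) N1.N1=(alive,v0) N1.N2=(suspect,v1)
Op 7: gossip N2<->N0 -> N2.N0=(dead,v1) N2.N1=(alive,v1) N2.N2=(suspect,v1) | N0.N0=(dead,v1) N0.N1=(alive,v1) N0.N2=(suspect,v1)
Op 8: N0 marks N0=suspect -> (suspect,v2)
Op 9: gossip N0<->N1 -> N0.N0=(suspect,v2) N0.N1=(alive,v1) N0.N2=(suspect,v1) | N1.N0=(suspect,v2) N1.N1=(alive,v1) N1.N2=(suspect,v1)
Op 10: gossip N0<->N1 -> N0.N0=(suspect,v2) N0.N1=(alive,v1) N0.N2=(suspect,v1) | N1.N0=(suspect,v2) N1.N1=(alive,v1) N1.N2=(suspect,v1)
Op 11: N2 marks N0=alive -> (alive,v2)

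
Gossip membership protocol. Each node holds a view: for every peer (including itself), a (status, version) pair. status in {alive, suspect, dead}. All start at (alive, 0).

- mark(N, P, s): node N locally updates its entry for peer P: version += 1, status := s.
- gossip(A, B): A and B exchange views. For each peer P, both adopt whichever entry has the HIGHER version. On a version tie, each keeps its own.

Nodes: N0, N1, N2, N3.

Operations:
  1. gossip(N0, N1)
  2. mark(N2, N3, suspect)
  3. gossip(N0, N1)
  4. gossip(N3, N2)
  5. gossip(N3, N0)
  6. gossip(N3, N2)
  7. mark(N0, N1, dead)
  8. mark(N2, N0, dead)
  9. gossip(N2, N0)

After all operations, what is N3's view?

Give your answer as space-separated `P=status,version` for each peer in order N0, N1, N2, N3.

Answer: N0=alive,0 N1=alive,0 N2=alive,0 N3=suspect,1

Derivation:
Op 1: gossip N0<->N1 -> N0.N0=(alive,v0) N0.N1=(alive,v0) N0.N2=(alive,v0) N0.N3=(alive,v0) | N1.N0=(alive,v0) N1.N1=(alive,v0) N1.N2=(alive,v0) N1.N3=(alive,v0)
Op 2: N2 marks N3=suspect -> (suspect,v1)
Op 3: gossip N0<->N1 -> N0.N0=(alive,v0) N0.N1=(alive,v0) N0.N2=(alive,v0) N0.N3=(alive,v0) | N1.N0=(alive,v0) N1.N1=(alive,v0) N1.N2=(alive,v0) N1.N3=(alive,v0)
Op 4: gossip N3<->N2 -> N3.N0=(alive,v0) N3.N1=(alive,v0) N3.N2=(alive,v0) N3.N3=(suspect,v1) | N2.N0=(alive,v0) N2.N1=(alive,v0) N2.N2=(alive,v0) N2.N3=(suspect,v1)
Op 5: gossip N3<->N0 -> N3.N0=(alive,v0) N3.N1=(alive,v0) N3.N2=(alive,v0) N3.N3=(suspect,v1) | N0.N0=(alive,v0) N0.N1=(alive,v0) N0.N2=(alive,v0) N0.N3=(suspect,v1)
Op 6: gossip N3<->N2 -> N3.N0=(alive,v0) N3.N1=(alive,v0) N3.N2=(alive,v0) N3.N3=(suspect,v1) | N2.N0=(alive,v0) N2.N1=(alive,v0) N2.N2=(alive,v0) N2.N3=(suspect,v1)
Op 7: N0 marks N1=dead -> (dead,v1)
Op 8: N2 marks N0=dead -> (dead,v1)
Op 9: gossip N2<->N0 -> N2.N0=(dead,v1) N2.N1=(dead,v1) N2.N2=(alive,v0) N2.N3=(suspect,v1) | N0.N0=(dead,v1) N0.N1=(dead,v1) N0.N2=(alive,v0) N0.N3=(suspect,v1)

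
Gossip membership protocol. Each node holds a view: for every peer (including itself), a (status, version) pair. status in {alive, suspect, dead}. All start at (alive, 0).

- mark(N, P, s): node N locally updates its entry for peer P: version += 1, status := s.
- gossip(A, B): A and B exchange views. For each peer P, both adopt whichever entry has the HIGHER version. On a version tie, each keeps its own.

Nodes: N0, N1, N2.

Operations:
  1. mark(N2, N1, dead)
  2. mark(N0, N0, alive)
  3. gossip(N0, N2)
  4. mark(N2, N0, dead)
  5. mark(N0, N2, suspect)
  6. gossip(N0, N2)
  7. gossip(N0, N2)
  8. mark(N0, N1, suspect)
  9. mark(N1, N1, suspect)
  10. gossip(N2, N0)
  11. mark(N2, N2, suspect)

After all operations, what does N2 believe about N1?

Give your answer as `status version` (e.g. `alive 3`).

Answer: suspect 2

Derivation:
Op 1: N2 marks N1=dead -> (dead,v1)
Op 2: N0 marks N0=alive -> (alive,v1)
Op 3: gossip N0<->N2 -> N0.N0=(alive,v1) N0.N1=(dead,v1) N0.N2=(alive,v0) | N2.N0=(alive,v1) N2.N1=(dead,v1) N2.N2=(alive,v0)
Op 4: N2 marks N0=dead -> (dead,v2)
Op 5: N0 marks N2=suspect -> (suspect,v1)
Op 6: gossip N0<->N2 -> N0.N0=(dead,v2) N0.N1=(dead,v1) N0.N2=(suspect,v1) | N2.N0=(dead,v2) N2.N1=(dead,v1) N2.N2=(suspect,v1)
Op 7: gossip N0<->N2 -> N0.N0=(dead,v2) N0.N1=(dead,v1) N0.N2=(suspect,v1) | N2.N0=(dead,v2) N2.N1=(dead,v1) N2.N2=(suspect,v1)
Op 8: N0 marks N1=suspect -> (suspect,v2)
Op 9: N1 marks N1=suspect -> (suspect,v1)
Op 10: gossip N2<->N0 -> N2.N0=(dead,v2) N2.N1=(suspect,v2) N2.N2=(suspect,v1) | N0.N0=(dead,v2) N0.N1=(suspect,v2) N0.N2=(suspect,v1)
Op 11: N2 marks N2=suspect -> (suspect,v2)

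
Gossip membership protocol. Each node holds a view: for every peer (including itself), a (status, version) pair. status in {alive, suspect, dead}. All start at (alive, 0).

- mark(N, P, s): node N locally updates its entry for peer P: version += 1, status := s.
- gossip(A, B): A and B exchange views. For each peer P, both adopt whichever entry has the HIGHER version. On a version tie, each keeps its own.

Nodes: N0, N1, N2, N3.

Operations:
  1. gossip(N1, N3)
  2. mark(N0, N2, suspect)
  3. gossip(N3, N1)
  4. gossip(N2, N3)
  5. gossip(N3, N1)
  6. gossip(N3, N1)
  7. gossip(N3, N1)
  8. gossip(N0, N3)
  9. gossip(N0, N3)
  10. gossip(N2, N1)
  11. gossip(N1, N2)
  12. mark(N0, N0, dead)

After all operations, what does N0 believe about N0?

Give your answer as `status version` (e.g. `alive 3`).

Answer: dead 1

Derivation:
Op 1: gossip N1<->N3 -> N1.N0=(alive,v0) N1.N1=(alive,v0) N1.N2=(alive,v0) N1.N3=(alive,v0) | N3.N0=(alive,v0) N3.N1=(alive,v0) N3.N2=(alive,v0) N3.N3=(alive,v0)
Op 2: N0 marks N2=suspect -> (suspect,v1)
Op 3: gossip N3<->N1 -> N3.N0=(alive,v0) N3.N1=(alive,v0) N3.N2=(alive,v0) N3.N3=(alive,v0) | N1.N0=(alive,v0) N1.N1=(alive,v0) N1.N2=(alive,v0) N1.N3=(alive,v0)
Op 4: gossip N2<->N3 -> N2.N0=(alive,v0) N2.N1=(alive,v0) N2.N2=(alive,v0) N2.N3=(alive,v0) | N3.N0=(alive,v0) N3.N1=(alive,v0) N3.N2=(alive,v0) N3.N3=(alive,v0)
Op 5: gossip N3<->N1 -> N3.N0=(alive,v0) N3.N1=(alive,v0) N3.N2=(alive,v0) N3.N3=(alive,v0) | N1.N0=(alive,v0) N1.N1=(alive,v0) N1.N2=(alive,v0) N1.N3=(alive,v0)
Op 6: gossip N3<->N1 -> N3.N0=(alive,v0) N3.N1=(alive,v0) N3.N2=(alive,v0) N3.N3=(alive,v0) | N1.N0=(alive,v0) N1.N1=(alive,v0) N1.N2=(alive,v0) N1.N3=(alive,v0)
Op 7: gossip N3<->N1 -> N3.N0=(alive,v0) N3.N1=(alive,v0) N3.N2=(alive,v0) N3.N3=(alive,v0) | N1.N0=(alive,v0) N1.N1=(alive,v0) N1.N2=(alive,v0) N1.N3=(alive,v0)
Op 8: gossip N0<->N3 -> N0.N0=(alive,v0) N0.N1=(alive,v0) N0.N2=(suspect,v1) N0.N3=(alive,v0) | N3.N0=(alive,v0) N3.N1=(alive,v0) N3.N2=(suspect,v1) N3.N3=(alive,v0)
Op 9: gossip N0<->N3 -> N0.N0=(alive,v0) N0.N1=(alive,v0) N0.N2=(suspect,v1) N0.N3=(alive,v0) | N3.N0=(alive,v0) N3.N1=(alive,v0) N3.N2=(suspect,v1) N3.N3=(alive,v0)
Op 10: gossip N2<->N1 -> N2.N0=(alive,v0) N2.N1=(alive,v0) N2.N2=(alive,v0) N2.N3=(alive,v0) | N1.N0=(alive,v0) N1.N1=(alive,v0) N1.N2=(alive,v0) N1.N3=(alive,v0)
Op 11: gossip N1<->N2 -> N1.N0=(alive,v0) N1.N1=(alive,v0) N1.N2=(alive,v0) N1.N3=(alive,v0) | N2.N0=(alive,v0) N2.N1=(alive,v0) N2.N2=(alive,v0) N2.N3=(alive,v0)
Op 12: N0 marks N0=dead -> (dead,v1)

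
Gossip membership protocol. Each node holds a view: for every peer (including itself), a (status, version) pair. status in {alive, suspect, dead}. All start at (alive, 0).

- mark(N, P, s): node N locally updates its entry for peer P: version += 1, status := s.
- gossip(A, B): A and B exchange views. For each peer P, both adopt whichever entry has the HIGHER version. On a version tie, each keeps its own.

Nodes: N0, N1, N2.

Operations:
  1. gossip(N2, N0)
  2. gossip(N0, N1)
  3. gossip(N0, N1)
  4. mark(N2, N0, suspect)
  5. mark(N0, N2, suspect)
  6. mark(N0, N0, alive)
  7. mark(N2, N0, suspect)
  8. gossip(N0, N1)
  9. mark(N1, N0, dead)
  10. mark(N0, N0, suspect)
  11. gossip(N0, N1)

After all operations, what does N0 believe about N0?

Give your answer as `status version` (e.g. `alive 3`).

Op 1: gossip N2<->N0 -> N2.N0=(alive,v0) N2.N1=(alive,v0) N2.N2=(alive,v0) | N0.N0=(alive,v0) N0.N1=(alive,v0) N0.N2=(alive,v0)
Op 2: gossip N0<->N1 -> N0.N0=(alive,v0) N0.N1=(alive,v0) N0.N2=(alive,v0) | N1.N0=(alive,v0) N1.N1=(alive,v0) N1.N2=(alive,v0)
Op 3: gossip N0<->N1 -> N0.N0=(alive,v0) N0.N1=(alive,v0) N0.N2=(alive,v0) | N1.N0=(alive,v0) N1.N1=(alive,v0) N1.N2=(alive,v0)
Op 4: N2 marks N0=suspect -> (suspect,v1)
Op 5: N0 marks N2=suspect -> (suspect,v1)
Op 6: N0 marks N0=alive -> (alive,v1)
Op 7: N2 marks N0=suspect -> (suspect,v2)
Op 8: gossip N0<->N1 -> N0.N0=(alive,v1) N0.N1=(alive,v0) N0.N2=(suspect,v1) | N1.N0=(alive,v1) N1.N1=(alive,v0) N1.N2=(suspect,v1)
Op 9: N1 marks N0=dead -> (dead,v2)
Op 10: N0 marks N0=suspect -> (suspect,v2)
Op 11: gossip N0<->N1 -> N0.N0=(suspect,v2) N0.N1=(alive,v0) N0.N2=(suspect,v1) | N1.N0=(dead,v2) N1.N1=(alive,v0) N1.N2=(suspect,v1)

Answer: suspect 2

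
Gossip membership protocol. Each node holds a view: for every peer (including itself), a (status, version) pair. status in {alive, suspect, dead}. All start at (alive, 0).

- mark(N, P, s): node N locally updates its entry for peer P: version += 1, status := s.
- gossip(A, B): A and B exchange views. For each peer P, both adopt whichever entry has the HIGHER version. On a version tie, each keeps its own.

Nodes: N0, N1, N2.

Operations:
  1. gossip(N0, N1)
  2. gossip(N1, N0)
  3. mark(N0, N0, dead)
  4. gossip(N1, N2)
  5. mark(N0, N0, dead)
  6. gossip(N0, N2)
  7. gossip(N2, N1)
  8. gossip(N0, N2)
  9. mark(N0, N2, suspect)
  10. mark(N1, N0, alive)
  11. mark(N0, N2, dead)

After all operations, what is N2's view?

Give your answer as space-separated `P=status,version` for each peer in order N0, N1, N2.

Answer: N0=dead,2 N1=alive,0 N2=alive,0

Derivation:
Op 1: gossip N0<->N1 -> N0.N0=(alive,v0) N0.N1=(alive,v0) N0.N2=(alive,v0) | N1.N0=(alive,v0) N1.N1=(alive,v0) N1.N2=(alive,v0)
Op 2: gossip N1<->N0 -> N1.N0=(alive,v0) N1.N1=(alive,v0) N1.N2=(alive,v0) | N0.N0=(alive,v0) N0.N1=(alive,v0) N0.N2=(alive,v0)
Op 3: N0 marks N0=dead -> (dead,v1)
Op 4: gossip N1<->N2 -> N1.N0=(alive,v0) N1.N1=(alive,v0) N1.N2=(alive,v0) | N2.N0=(alive,v0) N2.N1=(alive,v0) N2.N2=(alive,v0)
Op 5: N0 marks N0=dead -> (dead,v2)
Op 6: gossip N0<->N2 -> N0.N0=(dead,v2) N0.N1=(alive,v0) N0.N2=(alive,v0) | N2.N0=(dead,v2) N2.N1=(alive,v0) N2.N2=(alive,v0)
Op 7: gossip N2<->N1 -> N2.N0=(dead,v2) N2.N1=(alive,v0) N2.N2=(alive,v0) | N1.N0=(dead,v2) N1.N1=(alive,v0) N1.N2=(alive,v0)
Op 8: gossip N0<->N2 -> N0.N0=(dead,v2) N0.N1=(alive,v0) N0.N2=(alive,v0) | N2.N0=(dead,v2) N2.N1=(alive,v0) N2.N2=(alive,v0)
Op 9: N0 marks N2=suspect -> (suspect,v1)
Op 10: N1 marks N0=alive -> (alive,v3)
Op 11: N0 marks N2=dead -> (dead,v2)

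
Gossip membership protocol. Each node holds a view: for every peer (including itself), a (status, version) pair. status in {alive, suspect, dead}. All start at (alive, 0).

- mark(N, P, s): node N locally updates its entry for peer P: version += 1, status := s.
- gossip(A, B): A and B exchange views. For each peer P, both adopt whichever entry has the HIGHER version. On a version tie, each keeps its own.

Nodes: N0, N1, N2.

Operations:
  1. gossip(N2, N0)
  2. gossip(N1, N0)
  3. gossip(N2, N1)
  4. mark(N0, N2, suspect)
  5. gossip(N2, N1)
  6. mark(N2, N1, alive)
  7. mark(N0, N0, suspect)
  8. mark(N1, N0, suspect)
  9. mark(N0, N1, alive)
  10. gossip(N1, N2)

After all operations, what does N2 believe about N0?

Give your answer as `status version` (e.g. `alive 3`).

Answer: suspect 1

Derivation:
Op 1: gossip N2<->N0 -> N2.N0=(alive,v0) N2.N1=(alive,v0) N2.N2=(alive,v0) | N0.N0=(alive,v0) N0.N1=(alive,v0) N0.N2=(alive,v0)
Op 2: gossip N1<->N0 -> N1.N0=(alive,v0) N1.N1=(alive,v0) N1.N2=(alive,v0) | N0.N0=(alive,v0) N0.N1=(alive,v0) N0.N2=(alive,v0)
Op 3: gossip N2<->N1 -> N2.N0=(alive,v0) N2.N1=(alive,v0) N2.N2=(alive,v0) | N1.N0=(alive,v0) N1.N1=(alive,v0) N1.N2=(alive,v0)
Op 4: N0 marks N2=suspect -> (suspect,v1)
Op 5: gossip N2<->N1 -> N2.N0=(alive,v0) N2.N1=(alive,v0) N2.N2=(alive,v0) | N1.N0=(alive,v0) N1.N1=(alive,v0) N1.N2=(alive,v0)
Op 6: N2 marks N1=alive -> (alive,v1)
Op 7: N0 marks N0=suspect -> (suspect,v1)
Op 8: N1 marks N0=suspect -> (suspect,v1)
Op 9: N0 marks N1=alive -> (alive,v1)
Op 10: gossip N1<->N2 -> N1.N0=(suspect,v1) N1.N1=(alive,v1) N1.N2=(alive,v0) | N2.N0=(suspect,v1) N2.N1=(alive,v1) N2.N2=(alive,v0)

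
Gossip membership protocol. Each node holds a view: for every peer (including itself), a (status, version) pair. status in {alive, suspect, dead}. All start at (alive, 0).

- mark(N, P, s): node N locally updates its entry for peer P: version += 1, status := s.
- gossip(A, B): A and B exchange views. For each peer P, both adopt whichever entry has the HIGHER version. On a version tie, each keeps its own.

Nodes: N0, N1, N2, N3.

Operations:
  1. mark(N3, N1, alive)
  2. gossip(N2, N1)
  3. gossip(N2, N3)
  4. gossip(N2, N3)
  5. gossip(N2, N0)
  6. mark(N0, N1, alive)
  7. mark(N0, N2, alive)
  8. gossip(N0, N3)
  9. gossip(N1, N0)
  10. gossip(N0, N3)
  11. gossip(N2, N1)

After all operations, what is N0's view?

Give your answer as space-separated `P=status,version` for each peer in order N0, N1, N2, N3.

Op 1: N3 marks N1=alive -> (alive,v1)
Op 2: gossip N2<->N1 -> N2.N0=(alive,v0) N2.N1=(alive,v0) N2.N2=(alive,v0) N2.N3=(alive,v0) | N1.N0=(alive,v0) N1.N1=(alive,v0) N1.N2=(alive,v0) N1.N3=(alive,v0)
Op 3: gossip N2<->N3 -> N2.N0=(alive,v0) N2.N1=(alive,v1) N2.N2=(alive,v0) N2.N3=(alive,v0) | N3.N0=(alive,v0) N3.N1=(alive,v1) N3.N2=(alive,v0) N3.N3=(alive,v0)
Op 4: gossip N2<->N3 -> N2.N0=(alive,v0) N2.N1=(alive,v1) N2.N2=(alive,v0) N2.N3=(alive,v0) | N3.N0=(alive,v0) N3.N1=(alive,v1) N3.N2=(alive,v0) N3.N3=(alive,v0)
Op 5: gossip N2<->N0 -> N2.N0=(alive,v0) N2.N1=(alive,v1) N2.N2=(alive,v0) N2.N3=(alive,v0) | N0.N0=(alive,v0) N0.N1=(alive,v1) N0.N2=(alive,v0) N0.N3=(alive,v0)
Op 6: N0 marks N1=alive -> (alive,v2)
Op 7: N0 marks N2=alive -> (alive,v1)
Op 8: gossip N0<->N3 -> N0.N0=(alive,v0) N0.N1=(alive,v2) N0.N2=(alive,v1) N0.N3=(alive,v0) | N3.N0=(alive,v0) N3.N1=(alive,v2) N3.N2=(alive,v1) N3.N3=(alive,v0)
Op 9: gossip N1<->N0 -> N1.N0=(alive,v0) N1.N1=(alive,v2) N1.N2=(alive,v1) N1.N3=(alive,v0) | N0.N0=(alive,v0) N0.N1=(alive,v2) N0.N2=(alive,v1) N0.N3=(alive,v0)
Op 10: gossip N0<->N3 -> N0.N0=(alive,v0) N0.N1=(alive,v2) N0.N2=(alive,v1) N0.N3=(alive,v0) | N3.N0=(alive,v0) N3.N1=(alive,v2) N3.N2=(alive,v1) N3.N3=(alive,v0)
Op 11: gossip N2<->N1 -> N2.N0=(alive,v0) N2.N1=(alive,v2) N2.N2=(alive,v1) N2.N3=(alive,v0) | N1.N0=(alive,v0) N1.N1=(alive,v2) N1.N2=(alive,v1) N1.N3=(alive,v0)

Answer: N0=alive,0 N1=alive,2 N2=alive,1 N3=alive,0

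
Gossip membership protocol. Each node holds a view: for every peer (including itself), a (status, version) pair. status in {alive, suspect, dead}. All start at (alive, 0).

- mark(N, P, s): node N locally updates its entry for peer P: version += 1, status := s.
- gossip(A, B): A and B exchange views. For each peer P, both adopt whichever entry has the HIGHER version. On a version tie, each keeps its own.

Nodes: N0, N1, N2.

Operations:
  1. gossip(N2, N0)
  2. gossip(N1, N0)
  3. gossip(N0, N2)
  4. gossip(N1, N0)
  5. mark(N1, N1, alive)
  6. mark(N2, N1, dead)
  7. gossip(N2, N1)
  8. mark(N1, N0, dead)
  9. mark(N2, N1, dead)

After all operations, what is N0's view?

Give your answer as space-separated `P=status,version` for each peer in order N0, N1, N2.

Answer: N0=alive,0 N1=alive,0 N2=alive,0

Derivation:
Op 1: gossip N2<->N0 -> N2.N0=(alive,v0) N2.N1=(alive,v0) N2.N2=(alive,v0) | N0.N0=(alive,v0) N0.N1=(alive,v0) N0.N2=(alive,v0)
Op 2: gossip N1<->N0 -> N1.N0=(alive,v0) N1.N1=(alive,v0) N1.N2=(alive,v0) | N0.N0=(alive,v0) N0.N1=(alive,v0) N0.N2=(alive,v0)
Op 3: gossip N0<->N2 -> N0.N0=(alive,v0) N0.N1=(alive,v0) N0.N2=(alive,v0) | N2.N0=(alive,v0) N2.N1=(alive,v0) N2.N2=(alive,v0)
Op 4: gossip N1<->N0 -> N1.N0=(alive,v0) N1.N1=(alive,v0) N1.N2=(alive,v0) | N0.N0=(alive,v0) N0.N1=(alive,v0) N0.N2=(alive,v0)
Op 5: N1 marks N1=alive -> (alive,v1)
Op 6: N2 marks N1=dead -> (dead,v1)
Op 7: gossip N2<->N1 -> N2.N0=(alive,v0) N2.N1=(dead,v1) N2.N2=(alive,v0) | N1.N0=(alive,v0) N1.N1=(alive,v1) N1.N2=(alive,v0)
Op 8: N1 marks N0=dead -> (dead,v1)
Op 9: N2 marks N1=dead -> (dead,v2)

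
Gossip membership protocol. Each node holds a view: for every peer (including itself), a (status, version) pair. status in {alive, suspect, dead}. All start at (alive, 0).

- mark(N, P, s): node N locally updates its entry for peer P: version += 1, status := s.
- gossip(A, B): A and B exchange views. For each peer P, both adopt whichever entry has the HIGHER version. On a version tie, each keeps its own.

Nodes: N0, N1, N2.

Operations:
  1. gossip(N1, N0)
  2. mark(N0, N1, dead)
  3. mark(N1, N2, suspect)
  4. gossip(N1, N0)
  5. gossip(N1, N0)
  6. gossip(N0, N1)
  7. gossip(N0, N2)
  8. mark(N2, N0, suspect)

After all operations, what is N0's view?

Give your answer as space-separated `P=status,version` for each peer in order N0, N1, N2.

Answer: N0=alive,0 N1=dead,1 N2=suspect,1

Derivation:
Op 1: gossip N1<->N0 -> N1.N0=(alive,v0) N1.N1=(alive,v0) N1.N2=(alive,v0) | N0.N0=(alive,v0) N0.N1=(alive,v0) N0.N2=(alive,v0)
Op 2: N0 marks N1=dead -> (dead,v1)
Op 3: N1 marks N2=suspect -> (suspect,v1)
Op 4: gossip N1<->N0 -> N1.N0=(alive,v0) N1.N1=(dead,v1) N1.N2=(suspect,v1) | N0.N0=(alive,v0) N0.N1=(dead,v1) N0.N2=(suspect,v1)
Op 5: gossip N1<->N0 -> N1.N0=(alive,v0) N1.N1=(dead,v1) N1.N2=(suspect,v1) | N0.N0=(alive,v0) N0.N1=(dead,v1) N0.N2=(suspect,v1)
Op 6: gossip N0<->N1 -> N0.N0=(alive,v0) N0.N1=(dead,v1) N0.N2=(suspect,v1) | N1.N0=(alive,v0) N1.N1=(dead,v1) N1.N2=(suspect,v1)
Op 7: gossip N0<->N2 -> N0.N0=(alive,v0) N0.N1=(dead,v1) N0.N2=(suspect,v1) | N2.N0=(alive,v0) N2.N1=(dead,v1) N2.N2=(suspect,v1)
Op 8: N2 marks N0=suspect -> (suspect,v1)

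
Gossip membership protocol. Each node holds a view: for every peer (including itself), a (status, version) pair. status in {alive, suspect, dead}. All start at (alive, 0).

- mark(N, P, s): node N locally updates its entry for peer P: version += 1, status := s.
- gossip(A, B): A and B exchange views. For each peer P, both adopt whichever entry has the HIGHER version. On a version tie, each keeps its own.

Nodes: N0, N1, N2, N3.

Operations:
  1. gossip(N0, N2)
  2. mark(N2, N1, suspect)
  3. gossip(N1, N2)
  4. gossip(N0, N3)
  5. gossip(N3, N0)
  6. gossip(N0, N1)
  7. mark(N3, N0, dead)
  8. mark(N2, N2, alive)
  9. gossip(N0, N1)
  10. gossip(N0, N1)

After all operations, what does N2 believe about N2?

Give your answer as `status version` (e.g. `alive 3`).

Op 1: gossip N0<->N2 -> N0.N0=(alive,v0) N0.N1=(alive,v0) N0.N2=(alive,v0) N0.N3=(alive,v0) | N2.N0=(alive,v0) N2.N1=(alive,v0) N2.N2=(alive,v0) N2.N3=(alive,v0)
Op 2: N2 marks N1=suspect -> (suspect,v1)
Op 3: gossip N1<->N2 -> N1.N0=(alive,v0) N1.N1=(suspect,v1) N1.N2=(alive,v0) N1.N3=(alive,v0) | N2.N0=(alive,v0) N2.N1=(suspect,v1) N2.N2=(alive,v0) N2.N3=(alive,v0)
Op 4: gossip N0<->N3 -> N0.N0=(alive,v0) N0.N1=(alive,v0) N0.N2=(alive,v0) N0.N3=(alive,v0) | N3.N0=(alive,v0) N3.N1=(alive,v0) N3.N2=(alive,v0) N3.N3=(alive,v0)
Op 5: gossip N3<->N0 -> N3.N0=(alive,v0) N3.N1=(alive,v0) N3.N2=(alive,v0) N3.N3=(alive,v0) | N0.N0=(alive,v0) N0.N1=(alive,v0) N0.N2=(alive,v0) N0.N3=(alive,v0)
Op 6: gossip N0<->N1 -> N0.N0=(alive,v0) N0.N1=(suspect,v1) N0.N2=(alive,v0) N0.N3=(alive,v0) | N1.N0=(alive,v0) N1.N1=(suspect,v1) N1.N2=(alive,v0) N1.N3=(alive,v0)
Op 7: N3 marks N0=dead -> (dead,v1)
Op 8: N2 marks N2=alive -> (alive,v1)
Op 9: gossip N0<->N1 -> N0.N0=(alive,v0) N0.N1=(suspect,v1) N0.N2=(alive,v0) N0.N3=(alive,v0) | N1.N0=(alive,v0) N1.N1=(suspect,v1) N1.N2=(alive,v0) N1.N3=(alive,v0)
Op 10: gossip N0<->N1 -> N0.N0=(alive,v0) N0.N1=(suspect,v1) N0.N2=(alive,v0) N0.N3=(alive,v0) | N1.N0=(alive,v0) N1.N1=(suspect,v1) N1.N2=(alive,v0) N1.N3=(alive,v0)

Answer: alive 1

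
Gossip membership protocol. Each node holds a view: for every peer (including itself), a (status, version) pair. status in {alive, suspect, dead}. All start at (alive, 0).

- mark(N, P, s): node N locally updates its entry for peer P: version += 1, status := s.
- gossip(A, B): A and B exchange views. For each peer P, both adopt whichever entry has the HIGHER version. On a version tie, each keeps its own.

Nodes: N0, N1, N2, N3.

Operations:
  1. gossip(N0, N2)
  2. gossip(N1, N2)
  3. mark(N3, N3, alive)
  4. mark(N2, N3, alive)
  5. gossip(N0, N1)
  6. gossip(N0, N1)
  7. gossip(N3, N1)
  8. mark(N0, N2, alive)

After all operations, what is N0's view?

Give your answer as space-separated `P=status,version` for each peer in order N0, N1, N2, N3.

Answer: N0=alive,0 N1=alive,0 N2=alive,1 N3=alive,0

Derivation:
Op 1: gossip N0<->N2 -> N0.N0=(alive,v0) N0.N1=(alive,v0) N0.N2=(alive,v0) N0.N3=(alive,v0) | N2.N0=(alive,v0) N2.N1=(alive,v0) N2.N2=(alive,v0) N2.N3=(alive,v0)
Op 2: gossip N1<->N2 -> N1.N0=(alive,v0) N1.N1=(alive,v0) N1.N2=(alive,v0) N1.N3=(alive,v0) | N2.N0=(alive,v0) N2.N1=(alive,v0) N2.N2=(alive,v0) N2.N3=(alive,v0)
Op 3: N3 marks N3=alive -> (alive,v1)
Op 4: N2 marks N3=alive -> (alive,v1)
Op 5: gossip N0<->N1 -> N0.N0=(alive,v0) N0.N1=(alive,v0) N0.N2=(alive,v0) N0.N3=(alive,v0) | N1.N0=(alive,v0) N1.N1=(alive,v0) N1.N2=(alive,v0) N1.N3=(alive,v0)
Op 6: gossip N0<->N1 -> N0.N0=(alive,v0) N0.N1=(alive,v0) N0.N2=(alive,v0) N0.N3=(alive,v0) | N1.N0=(alive,v0) N1.N1=(alive,v0) N1.N2=(alive,v0) N1.N3=(alive,v0)
Op 7: gossip N3<->N1 -> N3.N0=(alive,v0) N3.N1=(alive,v0) N3.N2=(alive,v0) N3.N3=(alive,v1) | N1.N0=(alive,v0) N1.N1=(alive,v0) N1.N2=(alive,v0) N1.N3=(alive,v1)
Op 8: N0 marks N2=alive -> (alive,v1)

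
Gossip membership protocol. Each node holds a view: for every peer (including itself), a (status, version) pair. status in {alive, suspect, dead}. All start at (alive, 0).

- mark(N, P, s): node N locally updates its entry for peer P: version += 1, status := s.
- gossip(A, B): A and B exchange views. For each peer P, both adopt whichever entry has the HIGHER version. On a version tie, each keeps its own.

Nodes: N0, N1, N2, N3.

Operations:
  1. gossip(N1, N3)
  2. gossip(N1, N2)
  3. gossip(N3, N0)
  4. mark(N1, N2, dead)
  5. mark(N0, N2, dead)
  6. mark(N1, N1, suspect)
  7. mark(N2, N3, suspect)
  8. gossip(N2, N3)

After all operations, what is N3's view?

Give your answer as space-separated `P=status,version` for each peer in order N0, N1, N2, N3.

Op 1: gossip N1<->N3 -> N1.N0=(alive,v0) N1.N1=(alive,v0) N1.N2=(alive,v0) N1.N3=(alive,v0) | N3.N0=(alive,v0) N3.N1=(alive,v0) N3.N2=(alive,v0) N3.N3=(alive,v0)
Op 2: gossip N1<->N2 -> N1.N0=(alive,v0) N1.N1=(alive,v0) N1.N2=(alive,v0) N1.N3=(alive,v0) | N2.N0=(alive,v0) N2.N1=(alive,v0) N2.N2=(alive,v0) N2.N3=(alive,v0)
Op 3: gossip N3<->N0 -> N3.N0=(alive,v0) N3.N1=(alive,v0) N3.N2=(alive,v0) N3.N3=(alive,v0) | N0.N0=(alive,v0) N0.N1=(alive,v0) N0.N2=(alive,v0) N0.N3=(alive,v0)
Op 4: N1 marks N2=dead -> (dead,v1)
Op 5: N0 marks N2=dead -> (dead,v1)
Op 6: N1 marks N1=suspect -> (suspect,v1)
Op 7: N2 marks N3=suspect -> (suspect,v1)
Op 8: gossip N2<->N3 -> N2.N0=(alive,v0) N2.N1=(alive,v0) N2.N2=(alive,v0) N2.N3=(suspect,v1) | N3.N0=(alive,v0) N3.N1=(alive,v0) N3.N2=(alive,v0) N3.N3=(suspect,v1)

Answer: N0=alive,0 N1=alive,0 N2=alive,0 N3=suspect,1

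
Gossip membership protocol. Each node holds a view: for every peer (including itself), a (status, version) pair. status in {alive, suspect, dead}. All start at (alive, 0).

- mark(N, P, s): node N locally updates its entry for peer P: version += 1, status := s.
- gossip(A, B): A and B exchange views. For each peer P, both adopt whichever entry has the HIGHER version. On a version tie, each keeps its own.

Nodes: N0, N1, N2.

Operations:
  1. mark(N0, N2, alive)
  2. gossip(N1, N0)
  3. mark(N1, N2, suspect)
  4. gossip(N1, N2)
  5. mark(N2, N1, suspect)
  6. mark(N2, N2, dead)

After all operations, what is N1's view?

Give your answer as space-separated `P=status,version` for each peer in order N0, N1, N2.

Answer: N0=alive,0 N1=alive,0 N2=suspect,2

Derivation:
Op 1: N0 marks N2=alive -> (alive,v1)
Op 2: gossip N1<->N0 -> N1.N0=(alive,v0) N1.N1=(alive,v0) N1.N2=(alive,v1) | N0.N0=(alive,v0) N0.N1=(alive,v0) N0.N2=(alive,v1)
Op 3: N1 marks N2=suspect -> (suspect,v2)
Op 4: gossip N1<->N2 -> N1.N0=(alive,v0) N1.N1=(alive,v0) N1.N2=(suspect,v2) | N2.N0=(alive,v0) N2.N1=(alive,v0) N2.N2=(suspect,v2)
Op 5: N2 marks N1=suspect -> (suspect,v1)
Op 6: N2 marks N2=dead -> (dead,v3)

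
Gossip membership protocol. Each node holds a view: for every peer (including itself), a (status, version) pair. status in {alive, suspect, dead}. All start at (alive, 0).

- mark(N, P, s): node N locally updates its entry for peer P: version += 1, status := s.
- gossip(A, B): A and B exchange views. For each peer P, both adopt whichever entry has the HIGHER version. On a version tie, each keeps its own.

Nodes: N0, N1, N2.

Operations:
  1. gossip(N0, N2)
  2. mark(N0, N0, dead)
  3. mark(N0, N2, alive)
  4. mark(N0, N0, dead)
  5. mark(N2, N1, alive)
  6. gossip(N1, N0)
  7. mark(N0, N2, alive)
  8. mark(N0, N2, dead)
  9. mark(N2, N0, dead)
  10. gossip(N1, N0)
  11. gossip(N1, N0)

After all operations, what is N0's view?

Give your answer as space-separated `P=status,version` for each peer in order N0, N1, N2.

Op 1: gossip N0<->N2 -> N0.N0=(alive,v0) N0.N1=(alive,v0) N0.N2=(alive,v0) | N2.N0=(alive,v0) N2.N1=(alive,v0) N2.N2=(alive,v0)
Op 2: N0 marks N0=dead -> (dead,v1)
Op 3: N0 marks N2=alive -> (alive,v1)
Op 4: N0 marks N0=dead -> (dead,v2)
Op 5: N2 marks N1=alive -> (alive,v1)
Op 6: gossip N1<->N0 -> N1.N0=(dead,v2) N1.N1=(alive,v0) N1.N2=(alive,v1) | N0.N0=(dead,v2) N0.N1=(alive,v0) N0.N2=(alive,v1)
Op 7: N0 marks N2=alive -> (alive,v2)
Op 8: N0 marks N2=dead -> (dead,v3)
Op 9: N2 marks N0=dead -> (dead,v1)
Op 10: gossip N1<->N0 -> N1.N0=(dead,v2) N1.N1=(alive,v0) N1.N2=(dead,v3) | N0.N0=(dead,v2) N0.N1=(alive,v0) N0.N2=(dead,v3)
Op 11: gossip N1<->N0 -> N1.N0=(dead,v2) N1.N1=(alive,v0) N1.N2=(dead,v3) | N0.N0=(dead,v2) N0.N1=(alive,v0) N0.N2=(dead,v3)

Answer: N0=dead,2 N1=alive,0 N2=dead,3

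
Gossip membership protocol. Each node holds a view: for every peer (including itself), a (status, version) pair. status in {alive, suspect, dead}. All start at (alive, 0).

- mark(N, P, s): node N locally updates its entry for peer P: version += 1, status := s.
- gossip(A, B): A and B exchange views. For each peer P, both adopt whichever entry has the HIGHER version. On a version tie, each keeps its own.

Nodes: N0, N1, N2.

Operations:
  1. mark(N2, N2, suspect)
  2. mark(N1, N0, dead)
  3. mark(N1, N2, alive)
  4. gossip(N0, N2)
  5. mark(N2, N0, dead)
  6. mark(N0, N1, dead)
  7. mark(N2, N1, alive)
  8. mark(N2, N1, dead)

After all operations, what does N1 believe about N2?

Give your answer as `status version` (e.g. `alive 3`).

Answer: alive 1

Derivation:
Op 1: N2 marks N2=suspect -> (suspect,v1)
Op 2: N1 marks N0=dead -> (dead,v1)
Op 3: N1 marks N2=alive -> (alive,v1)
Op 4: gossip N0<->N2 -> N0.N0=(alive,v0) N0.N1=(alive,v0) N0.N2=(suspect,v1) | N2.N0=(alive,v0) N2.N1=(alive,v0) N2.N2=(suspect,v1)
Op 5: N2 marks N0=dead -> (dead,v1)
Op 6: N0 marks N1=dead -> (dead,v1)
Op 7: N2 marks N1=alive -> (alive,v1)
Op 8: N2 marks N1=dead -> (dead,v2)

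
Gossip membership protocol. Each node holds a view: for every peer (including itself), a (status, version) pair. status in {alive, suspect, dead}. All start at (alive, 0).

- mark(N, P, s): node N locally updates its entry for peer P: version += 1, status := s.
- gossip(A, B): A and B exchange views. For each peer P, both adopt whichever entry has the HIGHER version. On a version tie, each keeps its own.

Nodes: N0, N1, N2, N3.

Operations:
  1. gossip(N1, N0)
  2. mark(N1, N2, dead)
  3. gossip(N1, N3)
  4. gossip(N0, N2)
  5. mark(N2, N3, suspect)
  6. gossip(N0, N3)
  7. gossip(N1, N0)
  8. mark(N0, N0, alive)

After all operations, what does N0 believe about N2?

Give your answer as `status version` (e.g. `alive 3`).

Answer: dead 1

Derivation:
Op 1: gossip N1<->N0 -> N1.N0=(alive,v0) N1.N1=(alive,v0) N1.N2=(alive,v0) N1.N3=(alive,v0) | N0.N0=(alive,v0) N0.N1=(alive,v0) N0.N2=(alive,v0) N0.N3=(alive,v0)
Op 2: N1 marks N2=dead -> (dead,v1)
Op 3: gossip N1<->N3 -> N1.N0=(alive,v0) N1.N1=(alive,v0) N1.N2=(dead,v1) N1.N3=(alive,v0) | N3.N0=(alive,v0) N3.N1=(alive,v0) N3.N2=(dead,v1) N3.N3=(alive,v0)
Op 4: gossip N0<->N2 -> N0.N0=(alive,v0) N0.N1=(alive,v0) N0.N2=(alive,v0) N0.N3=(alive,v0) | N2.N0=(alive,v0) N2.N1=(alive,v0) N2.N2=(alive,v0) N2.N3=(alive,v0)
Op 5: N2 marks N3=suspect -> (suspect,v1)
Op 6: gossip N0<->N3 -> N0.N0=(alive,v0) N0.N1=(alive,v0) N0.N2=(dead,v1) N0.N3=(alive,v0) | N3.N0=(alive,v0) N3.N1=(alive,v0) N3.N2=(dead,v1) N3.N3=(alive,v0)
Op 7: gossip N1<->N0 -> N1.N0=(alive,v0) N1.N1=(alive,v0) N1.N2=(dead,v1) N1.N3=(alive,v0) | N0.N0=(alive,v0) N0.N1=(alive,v0) N0.N2=(dead,v1) N0.N3=(alive,v0)
Op 8: N0 marks N0=alive -> (alive,v1)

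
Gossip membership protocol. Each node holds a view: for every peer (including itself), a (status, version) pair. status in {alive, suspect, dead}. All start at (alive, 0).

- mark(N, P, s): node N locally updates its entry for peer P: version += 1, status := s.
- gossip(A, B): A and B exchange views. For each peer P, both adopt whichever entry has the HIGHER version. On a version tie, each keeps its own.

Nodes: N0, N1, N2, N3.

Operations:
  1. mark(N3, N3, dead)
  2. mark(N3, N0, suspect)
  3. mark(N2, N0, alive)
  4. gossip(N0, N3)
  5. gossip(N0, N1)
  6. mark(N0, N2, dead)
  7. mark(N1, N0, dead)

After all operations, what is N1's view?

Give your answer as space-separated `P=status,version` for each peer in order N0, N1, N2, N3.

Answer: N0=dead,2 N1=alive,0 N2=alive,0 N3=dead,1

Derivation:
Op 1: N3 marks N3=dead -> (dead,v1)
Op 2: N3 marks N0=suspect -> (suspect,v1)
Op 3: N2 marks N0=alive -> (alive,v1)
Op 4: gossip N0<->N3 -> N0.N0=(suspect,v1) N0.N1=(alive,v0) N0.N2=(alive,v0) N0.N3=(dead,v1) | N3.N0=(suspect,v1) N3.N1=(alive,v0) N3.N2=(alive,v0) N3.N3=(dead,v1)
Op 5: gossip N0<->N1 -> N0.N0=(suspect,v1) N0.N1=(alive,v0) N0.N2=(alive,v0) N0.N3=(dead,v1) | N1.N0=(suspect,v1) N1.N1=(alive,v0) N1.N2=(alive,v0) N1.N3=(dead,v1)
Op 6: N0 marks N2=dead -> (dead,v1)
Op 7: N1 marks N0=dead -> (dead,v2)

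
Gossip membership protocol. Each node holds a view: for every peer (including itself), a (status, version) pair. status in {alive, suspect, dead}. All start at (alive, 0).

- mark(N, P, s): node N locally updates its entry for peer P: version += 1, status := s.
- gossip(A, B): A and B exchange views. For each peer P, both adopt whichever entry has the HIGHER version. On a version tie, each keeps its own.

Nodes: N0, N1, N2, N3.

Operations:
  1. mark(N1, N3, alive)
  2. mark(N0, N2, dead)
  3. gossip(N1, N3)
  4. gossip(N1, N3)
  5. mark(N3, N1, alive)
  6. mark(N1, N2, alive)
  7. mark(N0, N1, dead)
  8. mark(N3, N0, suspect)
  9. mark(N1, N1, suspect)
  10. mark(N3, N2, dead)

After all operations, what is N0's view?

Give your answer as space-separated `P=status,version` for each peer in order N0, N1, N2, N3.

Op 1: N1 marks N3=alive -> (alive,v1)
Op 2: N0 marks N2=dead -> (dead,v1)
Op 3: gossip N1<->N3 -> N1.N0=(alive,v0) N1.N1=(alive,v0) N1.N2=(alive,v0) N1.N3=(alive,v1) | N3.N0=(alive,v0) N3.N1=(alive,v0) N3.N2=(alive,v0) N3.N3=(alive,v1)
Op 4: gossip N1<->N3 -> N1.N0=(alive,v0) N1.N1=(alive,v0) N1.N2=(alive,v0) N1.N3=(alive,v1) | N3.N0=(alive,v0) N3.N1=(alive,v0) N3.N2=(alive,v0) N3.N3=(alive,v1)
Op 5: N3 marks N1=alive -> (alive,v1)
Op 6: N1 marks N2=alive -> (alive,v1)
Op 7: N0 marks N1=dead -> (dead,v1)
Op 8: N3 marks N0=suspect -> (suspect,v1)
Op 9: N1 marks N1=suspect -> (suspect,v1)
Op 10: N3 marks N2=dead -> (dead,v1)

Answer: N0=alive,0 N1=dead,1 N2=dead,1 N3=alive,0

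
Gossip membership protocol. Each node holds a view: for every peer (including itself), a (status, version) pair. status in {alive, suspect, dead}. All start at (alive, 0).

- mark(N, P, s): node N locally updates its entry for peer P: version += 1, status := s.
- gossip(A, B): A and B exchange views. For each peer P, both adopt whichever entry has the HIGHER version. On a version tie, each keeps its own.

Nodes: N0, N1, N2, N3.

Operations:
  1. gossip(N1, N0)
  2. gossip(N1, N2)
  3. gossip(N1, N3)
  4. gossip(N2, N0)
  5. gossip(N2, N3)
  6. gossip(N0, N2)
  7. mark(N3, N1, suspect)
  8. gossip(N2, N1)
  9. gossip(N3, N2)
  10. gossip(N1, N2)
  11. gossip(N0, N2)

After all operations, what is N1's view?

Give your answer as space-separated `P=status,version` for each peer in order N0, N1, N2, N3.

Answer: N0=alive,0 N1=suspect,1 N2=alive,0 N3=alive,0

Derivation:
Op 1: gossip N1<->N0 -> N1.N0=(alive,v0) N1.N1=(alive,v0) N1.N2=(alive,v0) N1.N3=(alive,v0) | N0.N0=(alive,v0) N0.N1=(alive,v0) N0.N2=(alive,v0) N0.N3=(alive,v0)
Op 2: gossip N1<->N2 -> N1.N0=(alive,v0) N1.N1=(alive,v0) N1.N2=(alive,v0) N1.N3=(alive,v0) | N2.N0=(alive,v0) N2.N1=(alive,v0) N2.N2=(alive,v0) N2.N3=(alive,v0)
Op 3: gossip N1<->N3 -> N1.N0=(alive,v0) N1.N1=(alive,v0) N1.N2=(alive,v0) N1.N3=(alive,v0) | N3.N0=(alive,v0) N3.N1=(alive,v0) N3.N2=(alive,v0) N3.N3=(alive,v0)
Op 4: gossip N2<->N0 -> N2.N0=(alive,v0) N2.N1=(alive,v0) N2.N2=(alive,v0) N2.N3=(alive,v0) | N0.N0=(alive,v0) N0.N1=(alive,v0) N0.N2=(alive,v0) N0.N3=(alive,v0)
Op 5: gossip N2<->N3 -> N2.N0=(alive,v0) N2.N1=(alive,v0) N2.N2=(alive,v0) N2.N3=(alive,v0) | N3.N0=(alive,v0) N3.N1=(alive,v0) N3.N2=(alive,v0) N3.N3=(alive,v0)
Op 6: gossip N0<->N2 -> N0.N0=(alive,v0) N0.N1=(alive,v0) N0.N2=(alive,v0) N0.N3=(alive,v0) | N2.N0=(alive,v0) N2.N1=(alive,v0) N2.N2=(alive,v0) N2.N3=(alive,v0)
Op 7: N3 marks N1=suspect -> (suspect,v1)
Op 8: gossip N2<->N1 -> N2.N0=(alive,v0) N2.N1=(alive,v0) N2.N2=(alive,v0) N2.N3=(alive,v0) | N1.N0=(alive,v0) N1.N1=(alive,v0) N1.N2=(alive,v0) N1.N3=(alive,v0)
Op 9: gossip N3<->N2 -> N3.N0=(alive,v0) N3.N1=(suspect,v1) N3.N2=(alive,v0) N3.N3=(alive,v0) | N2.N0=(alive,v0) N2.N1=(suspect,v1) N2.N2=(alive,v0) N2.N3=(alive,v0)
Op 10: gossip N1<->N2 -> N1.N0=(alive,v0) N1.N1=(suspect,v1) N1.N2=(alive,v0) N1.N3=(alive,v0) | N2.N0=(alive,v0) N2.N1=(suspect,v1) N2.N2=(alive,v0) N2.N3=(alive,v0)
Op 11: gossip N0<->N2 -> N0.N0=(alive,v0) N0.N1=(suspect,v1) N0.N2=(alive,v0) N0.N3=(alive,v0) | N2.N0=(alive,v0) N2.N1=(suspect,v1) N2.N2=(alive,v0) N2.N3=(alive,v0)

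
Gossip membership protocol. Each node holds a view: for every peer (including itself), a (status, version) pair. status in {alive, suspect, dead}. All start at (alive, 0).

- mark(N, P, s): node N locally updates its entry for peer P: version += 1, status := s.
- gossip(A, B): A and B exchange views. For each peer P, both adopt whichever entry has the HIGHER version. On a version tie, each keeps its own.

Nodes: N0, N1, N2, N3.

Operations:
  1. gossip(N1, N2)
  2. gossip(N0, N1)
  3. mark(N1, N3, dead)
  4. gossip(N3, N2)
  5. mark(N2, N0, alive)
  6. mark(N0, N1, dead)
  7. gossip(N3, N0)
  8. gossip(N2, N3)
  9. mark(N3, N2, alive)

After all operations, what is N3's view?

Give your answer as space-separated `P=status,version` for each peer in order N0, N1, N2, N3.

Op 1: gossip N1<->N2 -> N1.N0=(alive,v0) N1.N1=(alive,v0) N1.N2=(alive,v0) N1.N3=(alive,v0) | N2.N0=(alive,v0) N2.N1=(alive,v0) N2.N2=(alive,v0) N2.N3=(alive,v0)
Op 2: gossip N0<->N1 -> N0.N0=(alive,v0) N0.N1=(alive,v0) N0.N2=(alive,v0) N0.N3=(alive,v0) | N1.N0=(alive,v0) N1.N1=(alive,v0) N1.N2=(alive,v0) N1.N3=(alive,v0)
Op 3: N1 marks N3=dead -> (dead,v1)
Op 4: gossip N3<->N2 -> N3.N0=(alive,v0) N3.N1=(alive,v0) N3.N2=(alive,v0) N3.N3=(alive,v0) | N2.N0=(alive,v0) N2.N1=(alive,v0) N2.N2=(alive,v0) N2.N3=(alive,v0)
Op 5: N2 marks N0=alive -> (alive,v1)
Op 6: N0 marks N1=dead -> (dead,v1)
Op 7: gossip N3<->N0 -> N3.N0=(alive,v0) N3.N1=(dead,v1) N3.N2=(alive,v0) N3.N3=(alive,v0) | N0.N0=(alive,v0) N0.N1=(dead,v1) N0.N2=(alive,v0) N0.N3=(alive,v0)
Op 8: gossip N2<->N3 -> N2.N0=(alive,v1) N2.N1=(dead,v1) N2.N2=(alive,v0) N2.N3=(alive,v0) | N3.N0=(alive,v1) N3.N1=(dead,v1) N3.N2=(alive,v0) N3.N3=(alive,v0)
Op 9: N3 marks N2=alive -> (alive,v1)

Answer: N0=alive,1 N1=dead,1 N2=alive,1 N3=alive,0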